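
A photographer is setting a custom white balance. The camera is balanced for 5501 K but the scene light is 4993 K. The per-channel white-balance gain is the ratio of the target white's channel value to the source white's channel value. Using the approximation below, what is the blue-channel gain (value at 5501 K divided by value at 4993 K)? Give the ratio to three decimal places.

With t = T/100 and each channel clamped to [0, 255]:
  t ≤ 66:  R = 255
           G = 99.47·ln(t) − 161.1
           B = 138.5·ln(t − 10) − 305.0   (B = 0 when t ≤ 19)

1.081

At 4993 K (t = 49.93):
  B = 138.5·ln(49.93 − 10) − 305.0 = 138.5·ln 39.93 − 305.0 = 138.5·3.6871 − 305.0 = 205.667.
At 5501 K (t = 55.01):
  B = 138.5·ln(55.01 − 10) − 305.0 = 138.5·ln 45.01 − 305.0 = 138.5·3.8069 − 305.0 = 222.254.
Gain = 222.254 / 205.667 = 1.0806 → 1.081.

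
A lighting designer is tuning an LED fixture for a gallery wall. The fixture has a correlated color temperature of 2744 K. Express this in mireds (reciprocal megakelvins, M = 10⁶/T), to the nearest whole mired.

364 mireds

M = 10⁶ / 2744 = 364.431 → 364 mireds.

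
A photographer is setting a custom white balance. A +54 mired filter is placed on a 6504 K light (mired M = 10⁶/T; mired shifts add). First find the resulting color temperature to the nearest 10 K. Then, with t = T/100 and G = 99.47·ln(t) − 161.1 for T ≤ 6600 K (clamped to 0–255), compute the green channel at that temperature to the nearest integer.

224

M_in = 10⁶/6504 = 153.75; M_out = 153.75 + (+54) = 207.75.
T_out = 10⁶/207.75 = 4813.4 K → 4810 K; t = 48.1.
G = 99.47·ln 48.1 − 161.1 = 99.47·3.8733 − 161.1 = 224.175.
Rounded: 224.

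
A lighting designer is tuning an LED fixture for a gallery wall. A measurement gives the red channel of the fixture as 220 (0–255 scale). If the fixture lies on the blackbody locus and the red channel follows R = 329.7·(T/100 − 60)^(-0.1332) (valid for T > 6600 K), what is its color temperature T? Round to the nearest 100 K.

(t − 60)^(-0.1332) = 220/329.7 = 0.66727.
t − 60 = 0.66727^(1/-0.1332) = 0.66727^(-7.508) = 20.847, so t = 80.847.
T = 100·t = 8085 K → 8100 K to the nearest 100 K.

8100 K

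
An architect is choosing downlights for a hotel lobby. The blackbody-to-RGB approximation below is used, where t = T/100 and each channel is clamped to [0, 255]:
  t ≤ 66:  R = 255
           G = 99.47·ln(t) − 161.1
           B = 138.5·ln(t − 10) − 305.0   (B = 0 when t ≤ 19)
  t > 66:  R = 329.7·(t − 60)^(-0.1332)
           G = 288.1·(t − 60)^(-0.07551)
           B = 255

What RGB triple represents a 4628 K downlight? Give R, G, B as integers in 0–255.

t = 4628/100 = 46.28; the t ≤ 66 branch applies.
R = 255 by definition for t ≤ 66.
G = 99.47·ln 46.28 − 161.1 = 99.47·3.8347 − 161.1 = 220.339.
B = 138.5·ln(46.28 − 10) − 305.0 = 138.5·ln 36.28 − 305.0 = 138.5·3.5913 − 305.0 = 192.390.
Rounded: (255, 220, 192).

R=255, G=220, B=192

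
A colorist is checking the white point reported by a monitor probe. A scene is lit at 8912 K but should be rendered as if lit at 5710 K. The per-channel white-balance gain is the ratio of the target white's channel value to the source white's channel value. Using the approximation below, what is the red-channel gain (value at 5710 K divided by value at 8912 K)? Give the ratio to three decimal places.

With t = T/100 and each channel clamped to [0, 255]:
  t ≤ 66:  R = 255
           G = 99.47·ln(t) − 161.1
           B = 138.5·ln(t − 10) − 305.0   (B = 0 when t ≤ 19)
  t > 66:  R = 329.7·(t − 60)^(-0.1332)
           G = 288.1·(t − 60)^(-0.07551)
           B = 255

At 8912 K (t = 89.12):
  R = 329.7·(89.12 − 60)^(-0.1332) = 329.7·29.12^(-0.1332) = 329.7·0.63822 = 210.421.
At 5710 K (t = 57.1):
  R = 255 by definition for t ≤ 66.
Gain = 255.000 / 210.421 = 1.2119 → 1.212.

1.212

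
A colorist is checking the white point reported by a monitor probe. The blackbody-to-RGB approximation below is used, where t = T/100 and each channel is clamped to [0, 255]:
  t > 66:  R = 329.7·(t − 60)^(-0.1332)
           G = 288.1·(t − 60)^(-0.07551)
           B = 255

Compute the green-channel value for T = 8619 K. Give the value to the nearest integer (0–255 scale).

225

t = 8619/100 = 86.19; the t > 66 branch applies.
G = 288.1·(86.19 − 60)^(-0.07551) = 288.1·26.19^(-0.07551) = 288.1·0.78148 = 225.144.
Rounded: 225.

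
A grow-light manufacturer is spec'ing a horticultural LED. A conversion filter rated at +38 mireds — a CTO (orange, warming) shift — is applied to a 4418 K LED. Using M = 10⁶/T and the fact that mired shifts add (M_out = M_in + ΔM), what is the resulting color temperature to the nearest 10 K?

M_in = 10⁶/4418 = 226.35 mireds.
M_out = 226.35 + (+38) = 264.35 mireds.
T_out = 10⁶/264.35 = 3782.9 K → 3780 K.

3780 K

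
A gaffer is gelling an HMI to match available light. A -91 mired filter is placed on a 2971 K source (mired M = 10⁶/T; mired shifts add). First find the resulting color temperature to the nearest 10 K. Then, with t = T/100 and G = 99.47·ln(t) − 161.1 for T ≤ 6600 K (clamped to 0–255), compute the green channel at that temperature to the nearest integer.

M_in = 10⁶/2971 = 336.59; M_out = 336.59 + (-91) = 245.59.
T_out = 10⁶/245.59 = 4071.9 K → 4070 K; t = 40.7.
G = 99.47·ln 40.7 − 161.1 = 99.47·3.7062 − 161.1 = 207.559.
Rounded: 208.

208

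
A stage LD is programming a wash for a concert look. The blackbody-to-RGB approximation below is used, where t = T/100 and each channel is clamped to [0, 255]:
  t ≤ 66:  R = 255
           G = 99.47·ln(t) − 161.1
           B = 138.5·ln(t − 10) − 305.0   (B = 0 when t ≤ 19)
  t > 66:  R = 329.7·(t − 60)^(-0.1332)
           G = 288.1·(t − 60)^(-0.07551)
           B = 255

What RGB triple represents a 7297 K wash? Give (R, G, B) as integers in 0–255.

t = 7297/100 = 72.97; the t > 66 branch applies.
R = 329.7·(72.97 − 60)^(-0.1332) = 329.7·12.97^(-0.1332) = 329.7·0.71081 = 234.356.
G = 288.1·(72.97 − 60)^(-0.07551) = 288.1·12.97^(-0.07551) = 288.1·0.82407 = 237.413.
B = 255 by definition for t > 66.
Rounded: (234, 237, 255).

(234, 237, 255)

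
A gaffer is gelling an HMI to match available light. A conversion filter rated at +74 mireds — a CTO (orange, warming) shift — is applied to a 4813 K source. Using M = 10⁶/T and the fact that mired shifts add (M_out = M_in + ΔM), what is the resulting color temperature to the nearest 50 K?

M_in = 10⁶/4813 = 207.77 mireds.
M_out = 207.77 + (+74) = 281.77 mireds.
T_out = 10⁶/281.77 = 3549.0 K → 3550 K.

3550 K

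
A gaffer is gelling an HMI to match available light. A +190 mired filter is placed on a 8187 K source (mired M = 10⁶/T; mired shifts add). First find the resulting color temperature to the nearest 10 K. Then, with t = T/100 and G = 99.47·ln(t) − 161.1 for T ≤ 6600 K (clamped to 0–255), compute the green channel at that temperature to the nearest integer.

M_in = 10⁶/8187 = 122.14; M_out = 122.14 + (+190) = 312.14.
T_out = 10⁶/312.14 = 3203.6 K → 3200 K; t = 32.
G = 99.47·ln 32 − 161.1 = 99.47·3.4657 − 161.1 = 183.637.
Rounded: 184.

184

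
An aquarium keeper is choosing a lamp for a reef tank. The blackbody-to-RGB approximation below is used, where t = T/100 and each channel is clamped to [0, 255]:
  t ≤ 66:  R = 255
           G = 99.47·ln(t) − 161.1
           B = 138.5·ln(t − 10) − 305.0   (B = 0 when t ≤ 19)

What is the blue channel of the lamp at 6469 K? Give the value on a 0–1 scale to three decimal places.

0.977

t = 6469/100 = 64.69; the t ≤ 66 branch applies.
B = 138.5·ln(64.69 − 10) − 305.0 = 138.5·ln 54.69 − 305.0 = 138.5·4.0017 − 305.0 = 249.233.
On a 0–1 scale: 249.233/255 = 0.9774 → 0.977.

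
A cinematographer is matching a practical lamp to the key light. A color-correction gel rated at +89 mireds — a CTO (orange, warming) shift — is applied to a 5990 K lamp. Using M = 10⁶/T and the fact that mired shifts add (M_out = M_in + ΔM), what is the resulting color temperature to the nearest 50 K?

M_in = 10⁶/5990 = 166.94 mireds.
M_out = 166.94 + (+89) = 255.94 mireds.
T_out = 10⁶/255.94 = 3907.1 K → 3900 K.

3900 K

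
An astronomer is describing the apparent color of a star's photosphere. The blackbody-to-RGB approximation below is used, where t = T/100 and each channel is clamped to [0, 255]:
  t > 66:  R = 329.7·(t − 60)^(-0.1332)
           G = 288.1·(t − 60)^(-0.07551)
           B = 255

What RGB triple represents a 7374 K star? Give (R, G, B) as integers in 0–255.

(233, 236, 255)

t = 7374/100 = 73.74; the t > 66 branch applies.
R = 329.7·(73.74 − 60)^(-0.1332) = 329.7·13.74^(-0.1332) = 329.7·0.70538 = 232.562.
G = 288.1·(73.74 − 60)^(-0.07551) = 288.1·13.74^(-0.07551) = 288.1·0.82048 = 236.382.
B = 255 by definition for t > 66.
Rounded: (233, 236, 255).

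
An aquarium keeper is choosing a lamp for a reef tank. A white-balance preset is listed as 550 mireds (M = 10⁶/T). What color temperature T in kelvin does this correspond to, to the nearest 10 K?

T = 10⁶ / 550 = 1818.18 K → 1820 K.

1820 K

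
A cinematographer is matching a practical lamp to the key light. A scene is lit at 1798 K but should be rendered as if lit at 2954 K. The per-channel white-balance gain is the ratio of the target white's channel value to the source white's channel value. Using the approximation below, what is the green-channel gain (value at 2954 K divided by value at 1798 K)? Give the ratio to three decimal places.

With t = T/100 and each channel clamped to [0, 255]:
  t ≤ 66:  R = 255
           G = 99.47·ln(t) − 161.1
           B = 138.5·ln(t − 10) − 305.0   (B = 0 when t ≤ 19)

1.391

At 1798 K (t = 17.98):
  G = 99.47·ln 17.98 − 161.1 = 99.47·2.8893 − 161.1 = 126.295.
At 2954 K (t = 29.54):
  G = 99.47·ln 29.54 − 161.1 = 99.47·3.3857 − 161.1 = 175.680.
Gain = 175.680 / 126.295 = 1.3910 → 1.391.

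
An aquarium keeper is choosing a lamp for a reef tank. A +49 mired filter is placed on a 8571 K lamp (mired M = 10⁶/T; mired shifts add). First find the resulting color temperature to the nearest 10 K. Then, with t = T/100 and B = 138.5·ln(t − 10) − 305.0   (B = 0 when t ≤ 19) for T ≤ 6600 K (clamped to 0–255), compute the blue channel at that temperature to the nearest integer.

238

M_in = 10⁶/8571 = 116.67; M_out = 116.67 + (+49) = 165.67.
T_out = 10⁶/165.67 = 6036.0 K → 6040 K; t = 60.4.
B = 138.5·ln(60.4 − 10) − 305.0 = 138.5·ln 50.4 − 305.0 = 138.5·3.9200 − 305.0 = 237.919.
Rounded: 238.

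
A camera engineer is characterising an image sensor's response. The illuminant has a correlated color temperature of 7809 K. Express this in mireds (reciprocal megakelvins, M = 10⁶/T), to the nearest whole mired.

128 mireds

M = 10⁶ / 7809 = 128.057 → 128 mireds.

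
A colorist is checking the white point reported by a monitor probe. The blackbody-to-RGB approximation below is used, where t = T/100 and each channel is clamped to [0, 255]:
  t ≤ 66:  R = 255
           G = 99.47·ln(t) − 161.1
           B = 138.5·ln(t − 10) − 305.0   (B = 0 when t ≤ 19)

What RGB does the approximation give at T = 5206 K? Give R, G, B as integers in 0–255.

t = 5206/100 = 52.06; the t ≤ 66 branch applies.
R = 255 by definition for t ≤ 66.
G = 99.47·ln 52.06 − 161.1 = 99.47·3.9524 − 161.1 = 232.045.
B = 138.5·ln(52.06 − 10) − 305.0 = 138.5·ln 42.06 − 305.0 = 138.5·3.7391 − 305.0 = 212.865.
Rounded: (255, 232, 213).

R=255, G=232, B=213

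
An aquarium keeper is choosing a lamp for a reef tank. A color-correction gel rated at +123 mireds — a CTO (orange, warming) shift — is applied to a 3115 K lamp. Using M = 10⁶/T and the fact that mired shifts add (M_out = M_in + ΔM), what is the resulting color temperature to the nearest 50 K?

2250 K

M_in = 10⁶/3115 = 321.03 mireds.
M_out = 321.03 + (+123) = 444.03 mireds.
T_out = 10⁶/444.03 = 2252.1 K → 2250 K.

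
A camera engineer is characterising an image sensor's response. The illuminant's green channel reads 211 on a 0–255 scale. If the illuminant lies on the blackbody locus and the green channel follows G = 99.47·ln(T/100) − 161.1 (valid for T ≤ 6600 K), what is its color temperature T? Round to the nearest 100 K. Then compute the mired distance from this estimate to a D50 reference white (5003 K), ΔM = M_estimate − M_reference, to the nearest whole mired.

ln t = (211 + 161.1) / 99.47 = 3.7408.
t = e^3.7408 = 42.133.
T = 100·t = 4213 K → 4200 K to the nearest 100 K.
M_estimate = 10⁶/4200 = 238.10; M_reference = 10⁶/5003 = 199.88.
ΔM = 238.10 − 199.88 = 38.22 → +38 mireds.

+38 mireds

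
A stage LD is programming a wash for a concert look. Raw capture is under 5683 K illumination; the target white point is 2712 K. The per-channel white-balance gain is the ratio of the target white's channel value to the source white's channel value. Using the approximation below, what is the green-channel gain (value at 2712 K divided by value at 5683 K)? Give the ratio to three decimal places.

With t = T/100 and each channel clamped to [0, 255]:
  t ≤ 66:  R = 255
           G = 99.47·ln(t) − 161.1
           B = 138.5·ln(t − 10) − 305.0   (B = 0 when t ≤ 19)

At 5683 K (t = 56.83):
  G = 99.47·ln 56.83 − 161.1 = 99.47·4.0401 − 161.1 = 240.765.
At 2712 K (t = 27.12):
  G = 99.47·ln 27.12 − 161.1 = 99.47·3.3003 − 161.1 = 167.178.
Gain = 167.178 / 240.765 = 0.6944 → 0.694.

0.694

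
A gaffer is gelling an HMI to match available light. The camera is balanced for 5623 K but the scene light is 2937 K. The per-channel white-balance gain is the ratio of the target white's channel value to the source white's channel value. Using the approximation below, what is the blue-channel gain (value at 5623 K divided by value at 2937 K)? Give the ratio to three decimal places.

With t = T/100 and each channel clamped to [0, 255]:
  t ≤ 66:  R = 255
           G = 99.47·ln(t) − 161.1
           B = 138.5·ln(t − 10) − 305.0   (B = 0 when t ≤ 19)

2.142

At 2937 K (t = 29.37):
  B = 138.5·ln(29.37 − 10) − 305.0 = 138.5·ln 19.37 − 305.0 = 138.5·2.9637 − 305.0 = 105.476.
At 5623 K (t = 56.23):
  B = 138.5·ln(56.23 − 10) − 305.0 = 138.5·ln 46.23 − 305.0 = 138.5·3.8336 − 305.0 = 225.958.
Gain = 225.958 / 105.476 = 2.1423 → 2.142.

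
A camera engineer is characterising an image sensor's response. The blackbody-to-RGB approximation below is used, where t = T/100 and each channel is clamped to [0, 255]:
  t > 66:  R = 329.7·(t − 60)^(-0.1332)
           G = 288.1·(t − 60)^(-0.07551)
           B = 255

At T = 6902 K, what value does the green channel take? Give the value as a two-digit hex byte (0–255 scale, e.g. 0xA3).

t = 6902/100 = 69.02; the t > 66 branch applies.
G = 288.1·(69.02 − 60)^(-0.07551) = 288.1·9.02^(-0.07551) = 288.1·0.84698 = 244.014.
Rounded: 244; in hex, 0xF4.

0xF4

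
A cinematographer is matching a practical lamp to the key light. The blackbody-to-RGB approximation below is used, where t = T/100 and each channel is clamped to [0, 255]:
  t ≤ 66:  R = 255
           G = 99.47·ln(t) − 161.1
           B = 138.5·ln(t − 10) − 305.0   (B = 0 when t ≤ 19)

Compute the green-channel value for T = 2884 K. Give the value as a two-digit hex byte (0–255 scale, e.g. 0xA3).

0xAD

t = 2884/100 = 28.84; the t ≤ 66 branch applies.
G = 99.47·ln 28.84 − 161.1 = 99.47·3.3618 − 161.1 = 173.295.
Rounded: 173; in hex, 0xAD.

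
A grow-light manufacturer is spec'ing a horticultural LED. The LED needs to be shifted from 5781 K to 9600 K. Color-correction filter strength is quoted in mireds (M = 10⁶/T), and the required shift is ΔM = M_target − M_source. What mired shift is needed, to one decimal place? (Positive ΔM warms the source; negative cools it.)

M_source = 10⁶/5781 = 172.980; M_target = 10⁶/9600 = 104.167.
ΔM = 104.167 − 172.980 = -68.814 → -68.8 mireds, a cooling shift.

-68.8 mireds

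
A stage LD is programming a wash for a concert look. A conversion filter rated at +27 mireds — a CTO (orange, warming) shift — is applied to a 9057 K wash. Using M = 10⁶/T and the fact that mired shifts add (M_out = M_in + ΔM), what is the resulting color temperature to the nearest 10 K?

M_in = 10⁶/9057 = 110.41 mireds.
M_out = 110.41 + (+27) = 137.41 mireds.
T_out = 10⁶/137.41 = 7277.4 K → 7280 K.

7280 K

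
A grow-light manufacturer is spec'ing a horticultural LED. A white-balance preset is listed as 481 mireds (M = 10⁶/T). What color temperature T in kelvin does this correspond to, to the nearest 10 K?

2080 K

T = 10⁶ / 481 = 2079.00 K → 2080 K.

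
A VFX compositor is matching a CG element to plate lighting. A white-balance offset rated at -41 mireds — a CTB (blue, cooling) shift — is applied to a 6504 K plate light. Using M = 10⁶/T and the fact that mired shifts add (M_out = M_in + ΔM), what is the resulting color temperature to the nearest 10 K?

M_in = 10⁶/6504 = 153.75 mireds.
M_out = 153.75 + (-41) = 112.75 mireds.
T_out = 10⁶/112.75 = 8869.1 K → 8870 K.

8870 K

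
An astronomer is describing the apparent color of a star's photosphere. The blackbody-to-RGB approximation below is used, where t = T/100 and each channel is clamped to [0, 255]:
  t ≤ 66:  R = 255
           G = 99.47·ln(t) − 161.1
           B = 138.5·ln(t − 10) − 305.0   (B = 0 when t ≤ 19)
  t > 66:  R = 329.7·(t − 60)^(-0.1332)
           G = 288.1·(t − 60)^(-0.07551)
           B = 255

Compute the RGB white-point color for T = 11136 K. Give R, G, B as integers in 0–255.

t = 11136/100 = 111.36; the t > 66 branch applies.
R = 329.7·(111.36 − 60)^(-0.1332) = 329.7·51.36^(-0.1332) = 329.7·0.59176 = 195.103.
G = 288.1·(111.36 − 60)^(-0.07551) = 288.1·51.36^(-0.07551) = 288.1·0.74273 = 213.980.
B = 255 by definition for t > 66.
Rounded: (195, 214, 255).

R=195, G=214, B=255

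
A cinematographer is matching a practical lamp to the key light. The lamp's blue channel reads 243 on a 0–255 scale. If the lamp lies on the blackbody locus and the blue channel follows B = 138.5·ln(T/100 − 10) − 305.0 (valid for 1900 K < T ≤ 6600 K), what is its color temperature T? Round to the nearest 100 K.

ln(t − 10) = (243 + 305.0) / 138.5 = 3.9567.
t − 10 = e^3.9567 = 52.283, so t = 62.283.
T = 100·t = 6228 K → 6200 K to the nearest 100 K.

6200 K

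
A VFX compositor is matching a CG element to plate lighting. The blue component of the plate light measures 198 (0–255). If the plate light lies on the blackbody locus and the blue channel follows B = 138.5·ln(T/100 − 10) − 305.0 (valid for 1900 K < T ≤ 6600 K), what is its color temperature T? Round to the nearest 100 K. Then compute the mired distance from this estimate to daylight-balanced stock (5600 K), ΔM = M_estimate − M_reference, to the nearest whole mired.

+30 mireds

ln(t − 10) = (198 + 305.0) / 138.5 = 3.6318.
t − 10 = e^3.6318 = 37.780, so t = 47.780.
T = 100·t = 4778 K → 4800 K to the nearest 100 K.
M_estimate = 10⁶/4800 = 208.33; M_reference = 10⁶/5600 = 178.57.
ΔM = 208.33 − 178.57 = 29.76 → +30 mireds.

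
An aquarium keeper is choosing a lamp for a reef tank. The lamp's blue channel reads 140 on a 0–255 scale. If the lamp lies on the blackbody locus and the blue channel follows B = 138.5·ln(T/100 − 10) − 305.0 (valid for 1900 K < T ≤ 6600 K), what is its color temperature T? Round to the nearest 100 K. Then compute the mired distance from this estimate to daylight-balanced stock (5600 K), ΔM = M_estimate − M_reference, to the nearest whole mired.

+107 mireds

ln(t − 10) = (140 + 305.0) / 138.5 = 3.2130.
t − 10 = e^3.2130 = 24.853, so t = 34.853.
T = 100·t = 3485 K → 3500 K to the nearest 100 K.
M_estimate = 10⁶/3500 = 285.71; M_reference = 10⁶/5600 = 178.57.
ΔM = 285.71 − 178.57 = 107.14 → +107 mireds.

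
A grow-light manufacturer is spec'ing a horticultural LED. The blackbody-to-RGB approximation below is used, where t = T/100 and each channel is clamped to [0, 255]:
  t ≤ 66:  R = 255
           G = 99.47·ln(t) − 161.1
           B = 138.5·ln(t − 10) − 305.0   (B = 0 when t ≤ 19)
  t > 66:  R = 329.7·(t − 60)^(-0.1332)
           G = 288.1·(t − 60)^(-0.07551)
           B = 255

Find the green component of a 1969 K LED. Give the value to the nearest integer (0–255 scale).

135

t = 1969/100 = 19.69; the t ≤ 66 branch applies.
G = 99.47·ln 19.69 − 161.1 = 99.47·2.9801 − 161.1 = 135.332.
Rounded: 135.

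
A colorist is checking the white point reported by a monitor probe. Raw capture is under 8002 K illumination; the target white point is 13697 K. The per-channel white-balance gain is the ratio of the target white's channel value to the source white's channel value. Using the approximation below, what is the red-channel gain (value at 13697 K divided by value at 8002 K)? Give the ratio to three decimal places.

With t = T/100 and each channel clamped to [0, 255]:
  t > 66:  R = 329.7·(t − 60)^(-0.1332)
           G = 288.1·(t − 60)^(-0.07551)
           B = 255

At 8002 K (t = 80.02):
  R = 329.7·(80.02 − 60)^(-0.1332) = 329.7·20.02^(-0.1332) = 329.7·0.67088 = 221.189.
At 13697 K (t = 136.97):
  R = 329.7·(136.97 − 60)^(-0.1332) = 329.7·76.97^(-0.1332) = 329.7·0.56071 = 184.868.
Gain = 184.868 / 221.189 = 0.8358 → 0.836.

0.836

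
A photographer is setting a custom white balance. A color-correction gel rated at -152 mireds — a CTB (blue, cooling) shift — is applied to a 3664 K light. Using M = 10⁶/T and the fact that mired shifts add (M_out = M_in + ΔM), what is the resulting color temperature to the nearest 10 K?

M_in = 10⁶/3664 = 272.93 mireds.
M_out = 272.93 + (-152) = 120.93 mireds.
T_out = 10⁶/120.93 = 8269.5 K → 8270 K.

8270 K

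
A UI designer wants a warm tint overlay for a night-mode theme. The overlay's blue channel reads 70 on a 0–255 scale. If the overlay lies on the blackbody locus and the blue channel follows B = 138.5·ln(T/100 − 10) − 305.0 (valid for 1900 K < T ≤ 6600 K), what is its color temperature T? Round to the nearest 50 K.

ln(t − 10) = (70 + 305.0) / 138.5 = 2.7076.
t − 10 = e^2.7076 = 14.993, so t = 24.993.
T = 100·t = 2499 K → 2500 K to the nearest 50 K.

2500 K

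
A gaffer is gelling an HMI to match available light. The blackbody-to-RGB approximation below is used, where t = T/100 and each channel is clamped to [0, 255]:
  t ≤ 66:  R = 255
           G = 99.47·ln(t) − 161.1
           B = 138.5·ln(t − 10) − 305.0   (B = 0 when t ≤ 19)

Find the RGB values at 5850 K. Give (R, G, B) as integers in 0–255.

(255, 244, 233)

t = 5850/100 = 58.5; the t ≤ 66 branch applies.
R = 255 by definition for t ≤ 66.
G = 99.47·ln 58.5 − 161.1 = 99.47·4.0690 − 161.1 = 243.646.
B = 138.5·ln(58.5 − 10) − 305.0 = 138.5·ln 48.5 − 305.0 = 138.5·3.8816 − 305.0 = 232.597.
Rounded: (255, 244, 233).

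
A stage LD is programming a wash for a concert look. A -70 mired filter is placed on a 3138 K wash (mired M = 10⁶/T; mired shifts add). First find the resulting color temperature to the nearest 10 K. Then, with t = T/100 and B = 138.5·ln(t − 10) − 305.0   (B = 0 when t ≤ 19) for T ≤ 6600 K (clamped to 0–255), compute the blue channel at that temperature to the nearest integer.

M_in = 10⁶/3138 = 318.67; M_out = 318.67 + (-70) = 248.67.
T_out = 10⁶/248.67 = 4021.3 K → 4020 K; t = 40.2.
B = 138.5·ln(40.2 − 10) − 305.0 = 138.5·ln 30.2 − 305.0 = 138.5·3.4078 − 305.0 = 166.986.
Rounded: 167.

167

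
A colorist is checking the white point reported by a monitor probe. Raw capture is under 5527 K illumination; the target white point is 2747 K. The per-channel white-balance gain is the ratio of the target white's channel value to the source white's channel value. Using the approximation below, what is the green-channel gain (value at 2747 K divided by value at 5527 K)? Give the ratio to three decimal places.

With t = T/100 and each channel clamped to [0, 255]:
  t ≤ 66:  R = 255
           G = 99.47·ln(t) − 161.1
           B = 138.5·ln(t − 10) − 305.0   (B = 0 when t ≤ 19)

At 5527 K (t = 55.27):
  G = 99.47·ln 55.27 − 161.1 = 99.47·4.0122 − 161.1 = 237.997.
At 2747 K (t = 27.47):
  G = 99.47·ln 27.47 − 161.1 = 99.47·3.3131 − 161.1 = 168.454.
Gain = 168.454 / 237.997 = 0.7078 → 0.708.

0.708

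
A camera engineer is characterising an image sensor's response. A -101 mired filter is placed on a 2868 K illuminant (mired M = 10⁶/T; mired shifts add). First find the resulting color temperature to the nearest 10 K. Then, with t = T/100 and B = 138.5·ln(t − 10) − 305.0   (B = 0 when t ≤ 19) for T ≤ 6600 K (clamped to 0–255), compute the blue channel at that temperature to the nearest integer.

168

M_in = 10⁶/2868 = 348.68; M_out = 348.68 + (-101) = 247.68.
T_out = 10⁶/247.68 = 4037.5 K → 4040 K; t = 40.4.
B = 138.5·ln(40.4 − 10) − 305.0 = 138.5·ln 30.4 − 305.0 = 138.5·3.4144 − 305.0 = 167.900.
Rounded: 168.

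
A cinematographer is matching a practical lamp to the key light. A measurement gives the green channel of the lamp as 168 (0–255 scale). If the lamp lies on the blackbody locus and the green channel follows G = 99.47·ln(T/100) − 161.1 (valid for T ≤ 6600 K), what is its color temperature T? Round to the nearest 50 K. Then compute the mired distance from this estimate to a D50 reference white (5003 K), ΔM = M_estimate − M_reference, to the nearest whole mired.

ln t = (168 + 161.1) / 99.47 = 3.3085.
t = e^3.3085 = 27.345.
T = 100·t = 2735 K → 2750 K to the nearest 50 K.
M_estimate = 10⁶/2750 = 363.64; M_reference = 10⁶/5003 = 199.88.
ΔM = 363.64 − 199.88 = 163.76 → +164 mireds.

+164 mireds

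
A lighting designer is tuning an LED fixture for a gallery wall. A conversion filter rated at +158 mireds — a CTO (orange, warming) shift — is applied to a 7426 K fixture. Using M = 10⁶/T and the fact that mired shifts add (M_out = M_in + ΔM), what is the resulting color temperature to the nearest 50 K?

3400 K

M_in = 10⁶/7426 = 134.66 mireds.
M_out = 134.66 + (+158) = 292.66 mireds.
T_out = 10⁶/292.66 = 3416.9 K → 3400 K.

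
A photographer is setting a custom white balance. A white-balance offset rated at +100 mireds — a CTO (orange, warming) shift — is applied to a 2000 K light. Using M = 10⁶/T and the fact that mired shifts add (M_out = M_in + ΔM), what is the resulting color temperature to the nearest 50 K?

M_in = 10⁶/2000 = 500.00 mireds.
M_out = 500.00 + (+100) = 600.00 mireds.
T_out = 10⁶/600.00 = 1666.7 K → 1650 K.

1650 K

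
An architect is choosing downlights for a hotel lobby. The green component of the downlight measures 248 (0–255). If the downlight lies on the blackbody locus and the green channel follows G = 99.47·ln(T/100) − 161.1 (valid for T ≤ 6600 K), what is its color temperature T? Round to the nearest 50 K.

ln t = (248 + 161.1) / 99.47 = 4.1128.
t = e^4.1128 = 61.117.
T = 100·t = 6112 K → 6100 K to the nearest 50 K.

6100 K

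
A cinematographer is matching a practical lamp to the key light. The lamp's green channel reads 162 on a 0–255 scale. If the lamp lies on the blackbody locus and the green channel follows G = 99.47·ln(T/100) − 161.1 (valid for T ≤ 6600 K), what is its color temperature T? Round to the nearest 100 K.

2600 K

ln t = (162 + 161.1) / 99.47 = 3.2482.
t = e^3.2482 = 25.744.
T = 100·t = 2574 K → 2600 K to the nearest 100 K.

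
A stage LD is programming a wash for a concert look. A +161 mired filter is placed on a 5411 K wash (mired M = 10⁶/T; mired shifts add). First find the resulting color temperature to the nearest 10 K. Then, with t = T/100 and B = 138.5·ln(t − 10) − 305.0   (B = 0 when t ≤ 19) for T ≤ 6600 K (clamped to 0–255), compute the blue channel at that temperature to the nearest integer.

M_in = 10⁶/5411 = 184.81; M_out = 184.81 + (+161) = 345.81.
T_out = 10⁶/345.81 = 2891.8 K → 2890 K; t = 28.9.
B = 138.5·ln(28.9 − 10) − 305.0 = 138.5·ln 18.9 − 305.0 = 138.5·2.9392 − 305.0 = 102.074.
Rounded: 102.

102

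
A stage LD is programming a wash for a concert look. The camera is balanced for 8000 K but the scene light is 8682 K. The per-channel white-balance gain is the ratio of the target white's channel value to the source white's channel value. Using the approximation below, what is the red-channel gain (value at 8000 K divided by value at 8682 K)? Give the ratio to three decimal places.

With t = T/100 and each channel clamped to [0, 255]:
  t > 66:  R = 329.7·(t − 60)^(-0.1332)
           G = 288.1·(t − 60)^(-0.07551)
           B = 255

At 8682 K (t = 86.82):
  R = 329.7·(86.82 − 60)^(-0.1332) = 329.7·26.82^(-0.1332) = 329.7·0.64525 = 212.740.
At 8000 K (t = 80):
  R = 329.7·(80 − 60)^(-0.1332) = 329.7·20^(-0.1332) = 329.7·0.67097 = 221.219.
Gain = 221.219 / 212.740 = 1.0399 → 1.040.

1.040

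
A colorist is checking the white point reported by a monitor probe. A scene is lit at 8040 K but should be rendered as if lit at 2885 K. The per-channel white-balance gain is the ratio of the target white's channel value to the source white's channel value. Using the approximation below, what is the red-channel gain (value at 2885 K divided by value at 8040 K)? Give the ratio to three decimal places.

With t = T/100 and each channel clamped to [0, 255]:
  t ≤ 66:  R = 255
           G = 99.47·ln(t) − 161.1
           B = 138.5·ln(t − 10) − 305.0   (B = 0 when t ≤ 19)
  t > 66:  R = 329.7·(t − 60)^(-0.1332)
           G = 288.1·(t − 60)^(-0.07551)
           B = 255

1.156

At 8040 K (t = 80.4):
  R = 329.7·(80.4 − 60)^(-0.1332) = 329.7·20.4^(-0.1332) = 329.7·0.66920 = 220.636.
At 2885 K (t = 28.85):
  R = 255 by definition for t ≤ 66.
Gain = 255.000 / 220.636 = 1.1558 → 1.156.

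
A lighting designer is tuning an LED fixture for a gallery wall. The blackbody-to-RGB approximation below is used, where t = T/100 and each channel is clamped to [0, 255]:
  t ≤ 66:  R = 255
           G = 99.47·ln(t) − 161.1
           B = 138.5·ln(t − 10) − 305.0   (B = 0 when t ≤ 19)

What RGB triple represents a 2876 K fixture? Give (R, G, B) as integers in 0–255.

(255, 173, 101)

t = 2876/100 = 28.76; the t ≤ 66 branch applies.
R = 255 by definition for t ≤ 66.
G = 99.47·ln 28.76 − 161.1 = 99.47·3.3590 − 161.1 = 173.018.
B = 138.5·ln(28.76 − 10) − 305.0 = 138.5·ln 18.76 − 305.0 = 138.5·2.9317 − 305.0 = 101.044.
Rounded: (255, 173, 101).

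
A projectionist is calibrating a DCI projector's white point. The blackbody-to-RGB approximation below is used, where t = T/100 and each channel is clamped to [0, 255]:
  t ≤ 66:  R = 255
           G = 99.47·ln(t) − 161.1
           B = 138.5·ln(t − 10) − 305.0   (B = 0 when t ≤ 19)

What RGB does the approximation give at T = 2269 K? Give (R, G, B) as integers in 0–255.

t = 2269/100 = 22.69; the t ≤ 66 branch applies.
R = 255 by definition for t ≤ 66.
G = 99.47·ln 22.69 − 161.1 = 99.47·3.1219 − 161.1 = 149.438.
B = 138.5·ln(22.69 − 10) − 305.0 = 138.5·ln 12.69 − 305.0 = 138.5·2.5408 − 305.0 = 46.903.
Rounded: (255, 149, 47).

(255, 149, 47)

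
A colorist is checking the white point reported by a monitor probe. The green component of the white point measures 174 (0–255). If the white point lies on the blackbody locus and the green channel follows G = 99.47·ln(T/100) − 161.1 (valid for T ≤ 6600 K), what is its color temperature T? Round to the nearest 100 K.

ln t = (174 + 161.1) / 99.47 = 3.3689.
t = e^3.3689 = 29.045.
T = 100·t = 2905 K → 2900 K to the nearest 100 K.

2900 K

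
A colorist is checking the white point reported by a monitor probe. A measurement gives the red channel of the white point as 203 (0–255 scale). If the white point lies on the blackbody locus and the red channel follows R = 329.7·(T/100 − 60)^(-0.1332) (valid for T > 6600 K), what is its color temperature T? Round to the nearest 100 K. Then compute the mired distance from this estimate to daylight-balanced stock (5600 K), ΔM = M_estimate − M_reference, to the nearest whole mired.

(t − 60)^(-0.1332) = 203/329.7 = 0.61571.
t − 60 = 0.61571^(1/-0.1332) = 0.61571^(-7.508) = 38.129, so t = 98.129.
T = 100·t = 9813 K → 9800 K to the nearest 100 K.
M_estimate = 10⁶/9800 = 102.04; M_reference = 10⁶/5600 = 178.57.
ΔM = 102.04 − 178.57 = -76.53 → -77 mireds.

-77 mireds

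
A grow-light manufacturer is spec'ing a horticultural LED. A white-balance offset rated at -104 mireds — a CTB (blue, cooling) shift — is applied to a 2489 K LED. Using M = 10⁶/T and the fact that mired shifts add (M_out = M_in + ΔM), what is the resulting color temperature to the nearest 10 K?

M_in = 10⁶/2489 = 401.77 mireds.
M_out = 401.77 + (-104) = 297.77 mireds.
T_out = 10⁶/297.77 = 3358.3 K → 3360 K.

3360 K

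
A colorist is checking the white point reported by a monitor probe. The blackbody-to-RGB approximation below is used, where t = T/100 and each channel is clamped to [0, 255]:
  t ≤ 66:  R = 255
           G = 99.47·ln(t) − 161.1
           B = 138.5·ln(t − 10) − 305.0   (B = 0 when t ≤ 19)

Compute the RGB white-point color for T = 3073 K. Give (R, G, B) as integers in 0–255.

(255, 180, 115)

t = 3073/100 = 30.73; the t ≤ 66 branch applies.
R = 255 by definition for t ≤ 66.
G = 99.47·ln 30.73 − 161.1 = 99.47·3.4252 − 161.1 = 179.609.
B = 138.5·ln(30.73 − 10) − 305.0 = 138.5·ln 20.73 − 305.0 = 138.5·3.0316 − 305.0 = 114.874.
Rounded: (255, 180, 115).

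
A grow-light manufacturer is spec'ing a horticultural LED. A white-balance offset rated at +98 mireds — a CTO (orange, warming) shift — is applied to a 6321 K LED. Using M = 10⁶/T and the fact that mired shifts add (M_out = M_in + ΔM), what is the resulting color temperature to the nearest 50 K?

M_in = 10⁶/6321 = 158.20 mireds.
M_out = 158.20 + (+98) = 256.20 mireds.
T_out = 10⁶/256.20 = 3903.2 K → 3900 K.

3900 K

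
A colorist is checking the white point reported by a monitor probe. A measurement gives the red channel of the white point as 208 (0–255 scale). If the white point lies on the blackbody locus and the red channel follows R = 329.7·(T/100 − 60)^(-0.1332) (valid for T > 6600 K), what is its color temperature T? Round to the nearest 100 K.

9200 K

(t − 60)^(-0.1332) = 208/329.7 = 0.63088.
t − 60 = 0.63088^(1/-0.1332) = 0.63088^(-7.508) = 31.763, so t = 91.763.
T = 100·t = 9176 K → 9200 K to the nearest 100 K.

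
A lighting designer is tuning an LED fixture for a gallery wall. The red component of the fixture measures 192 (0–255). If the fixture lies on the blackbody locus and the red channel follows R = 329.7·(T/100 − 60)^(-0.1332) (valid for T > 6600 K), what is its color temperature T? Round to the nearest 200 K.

(t − 60)^(-0.1332) = 192/329.7 = 0.58235.
t − 60 = 0.58235^(1/-0.1332) = 0.58235^(-7.508) = 57.929, so t = 117.929.
T = 100·t = 11793 K → 11800 K to the nearest 200 K.

11800 K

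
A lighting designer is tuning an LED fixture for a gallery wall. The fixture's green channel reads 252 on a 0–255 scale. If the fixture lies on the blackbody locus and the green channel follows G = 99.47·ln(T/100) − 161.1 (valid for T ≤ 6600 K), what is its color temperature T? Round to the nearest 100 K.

ln t = (252 + 161.1) / 99.47 = 4.1530.
t = e^4.1530 = 63.625.
T = 100·t = 6363 K → 6400 K to the nearest 100 K.

6400 K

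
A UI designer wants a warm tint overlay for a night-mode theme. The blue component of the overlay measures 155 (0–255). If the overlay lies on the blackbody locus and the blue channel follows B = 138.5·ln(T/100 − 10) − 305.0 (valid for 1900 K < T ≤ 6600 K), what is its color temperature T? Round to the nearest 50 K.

ln(t − 10) = (155 + 305.0) / 138.5 = 3.3213.
t − 10 = e^3.3213 = 27.696, so t = 37.696.
T = 100·t = 3770 K → 3750 K to the nearest 50 K.

3750 K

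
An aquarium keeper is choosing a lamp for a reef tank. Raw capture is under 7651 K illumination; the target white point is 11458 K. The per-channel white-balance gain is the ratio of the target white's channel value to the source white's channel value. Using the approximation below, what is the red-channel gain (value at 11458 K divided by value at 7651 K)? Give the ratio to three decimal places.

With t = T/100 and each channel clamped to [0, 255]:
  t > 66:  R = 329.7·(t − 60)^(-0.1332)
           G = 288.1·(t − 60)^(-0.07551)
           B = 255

At 7651 K (t = 76.51):
  R = 329.7·(76.51 − 60)^(-0.1332) = 329.7·16.51^(-0.1332) = 329.7·0.68833 = 226.942.
At 11458 K (t = 114.58):
  R = 329.7·(114.58 − 60)^(-0.1332) = 329.7·54.58^(-0.1332) = 329.7·0.58699 = 193.529.
Gain = 193.529 / 226.942 = 0.8528 → 0.853.

0.853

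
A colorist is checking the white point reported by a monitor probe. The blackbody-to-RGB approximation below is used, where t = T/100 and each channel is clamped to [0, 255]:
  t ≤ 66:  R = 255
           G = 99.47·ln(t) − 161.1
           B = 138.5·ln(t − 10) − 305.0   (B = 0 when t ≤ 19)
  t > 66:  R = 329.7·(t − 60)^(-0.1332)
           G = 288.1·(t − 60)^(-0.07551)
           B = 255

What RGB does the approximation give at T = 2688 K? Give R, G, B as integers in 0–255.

R=255, G=166, B=86

t = 2688/100 = 26.88; the t ≤ 66 branch applies.
R = 255 by definition for t ≤ 66.
G = 99.47·ln 26.88 − 161.1 = 99.47·3.2914 − 161.1 = 166.294.
B = 138.5·ln(26.88 − 10) − 305.0 = 138.5·ln 16.88 − 305.0 = 138.5·2.8261 − 305.0 = 86.419.
Rounded: (255, 166, 86).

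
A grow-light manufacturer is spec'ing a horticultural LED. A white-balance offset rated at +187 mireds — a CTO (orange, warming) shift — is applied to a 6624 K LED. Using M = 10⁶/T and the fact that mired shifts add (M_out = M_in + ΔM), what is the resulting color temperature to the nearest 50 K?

2950 K

M_in = 10⁶/6624 = 150.97 mireds.
M_out = 150.97 + (+187) = 337.97 mireds.
T_out = 10⁶/337.97 = 2958.9 K → 2950 K.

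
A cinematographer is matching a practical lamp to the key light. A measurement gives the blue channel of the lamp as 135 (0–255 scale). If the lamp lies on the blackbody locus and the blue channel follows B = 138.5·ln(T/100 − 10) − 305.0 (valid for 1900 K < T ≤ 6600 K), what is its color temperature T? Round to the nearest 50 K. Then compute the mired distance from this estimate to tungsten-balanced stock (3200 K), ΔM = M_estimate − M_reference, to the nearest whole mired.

ln(t − 10) = (135 + 305.0) / 138.5 = 3.1769.
t − 10 = e^3.1769 = 23.972, so t = 33.972.
T = 100·t = 3397 K → 3400 K to the nearest 50 K.
M_estimate = 10⁶/3400 = 294.12; M_reference = 10⁶/3200 = 312.50.
ΔM = 294.12 − 312.50 = -18.38 → -18 mireds.

-18 mireds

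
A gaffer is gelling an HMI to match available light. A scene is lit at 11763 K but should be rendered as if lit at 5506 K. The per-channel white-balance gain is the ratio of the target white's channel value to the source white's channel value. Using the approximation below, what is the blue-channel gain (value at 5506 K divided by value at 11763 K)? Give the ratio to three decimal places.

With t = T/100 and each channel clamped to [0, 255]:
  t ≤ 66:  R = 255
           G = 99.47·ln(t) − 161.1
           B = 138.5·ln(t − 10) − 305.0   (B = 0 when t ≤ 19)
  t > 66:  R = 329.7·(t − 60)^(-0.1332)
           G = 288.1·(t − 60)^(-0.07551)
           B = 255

At 11763 K (t = 117.63):
  B = 255 by definition for t > 66.
At 5506 K (t = 55.06):
  B = 138.5·ln(55.06 − 10) − 305.0 = 138.5·ln 45.06 − 305.0 = 138.5·3.8080 − 305.0 = 222.407.
Gain = 222.407 / 255.000 = 0.8722 → 0.872.

0.872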